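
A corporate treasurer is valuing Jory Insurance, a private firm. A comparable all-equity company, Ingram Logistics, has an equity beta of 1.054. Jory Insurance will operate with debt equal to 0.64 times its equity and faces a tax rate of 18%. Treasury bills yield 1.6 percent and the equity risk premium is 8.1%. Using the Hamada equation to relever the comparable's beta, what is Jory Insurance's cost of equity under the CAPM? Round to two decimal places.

14.62%

β_L = β_U × [1 + (1 − t)(D/E)] = 1.054 × [1 + (1 − 0.18) × 0.64]
    = 1.054 × [1 + 0.82 × 0.64] = 1.054 × 1.5248 = 1.6071
E(R) = R_f + β_L × MRP = 1.6% + 1.6071 × 8.1% = 14.62%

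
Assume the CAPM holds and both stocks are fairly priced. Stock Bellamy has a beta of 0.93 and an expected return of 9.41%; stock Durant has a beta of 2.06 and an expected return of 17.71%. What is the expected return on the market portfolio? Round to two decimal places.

Both satisfy E(R) = R_f + β·MRP, so the slope of the SML is
MRP = (17.71% − 9.41%) / (2.06 − 0.93) = 8.30% / 1.13 = 7.3451%
R_f = E(R_Bellamy) − β_Bellamy·MRP = 9.41% − 0.93 × 7.3451% = 2.5791%
E(R_m) = R_f + MRP = 2.5791% + 7.3451% = 9.92%

9.92%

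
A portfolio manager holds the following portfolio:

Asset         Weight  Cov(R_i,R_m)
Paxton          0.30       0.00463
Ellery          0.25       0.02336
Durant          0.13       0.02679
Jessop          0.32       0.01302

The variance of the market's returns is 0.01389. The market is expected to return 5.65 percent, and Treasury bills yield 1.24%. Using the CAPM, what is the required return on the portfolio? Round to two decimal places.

β_Paxton = 0.00463 / 0.01389 = 0.3333
β_Ellery = 0.02336 / 0.01389 = 1.6818
β_Durant = 0.02679 / 0.01389 = 1.9287
β_Jessop = 0.01302 / 0.01389 = 0.9374
β_P = Σ w_i β_i = 0.30×0.3333 + 0.25×1.6818 + 0.13×1.9287 + 0.32×0.9374 = 1.0711
MRP = 5.65% − 1.24% = 4.41%
E(R_P) = R_f + β_P × MRP = 1.24% + 1.0711 × 4.41% = 5.96%

5.96%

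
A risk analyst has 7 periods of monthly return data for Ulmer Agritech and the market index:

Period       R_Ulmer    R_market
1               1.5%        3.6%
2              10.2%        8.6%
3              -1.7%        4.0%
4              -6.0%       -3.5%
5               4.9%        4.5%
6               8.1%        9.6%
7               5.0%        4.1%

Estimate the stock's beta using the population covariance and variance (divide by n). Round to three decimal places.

Mean R_i = (1.5 + 10.2 − 1.7 − 6.0 + 4.9 + 8.1 + 5.0) / 7 = 3.1429%
Mean R_m = (3.6 + 8.6 + 4.0 − 3.5 + 4.5 + 9.6 + 4.1) / 7 = 4.4143%
Σ(R_i − R̄_i)(R_m − R̄_m) = 130.5157  ⇒  Cov = 130.5157 / 7 = 18.6451
Σ(R_m − R̄_m)² = 107.9886  ⇒  Var(R_m) = 107.9886 / 7 = 15.4269
β = Cov / Var(R_m) = 18.6451 / 15.4269 = 1.2086

1.209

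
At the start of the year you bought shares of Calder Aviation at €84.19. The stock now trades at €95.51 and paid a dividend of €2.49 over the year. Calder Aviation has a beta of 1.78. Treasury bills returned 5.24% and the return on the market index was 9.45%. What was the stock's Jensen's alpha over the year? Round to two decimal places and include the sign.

+3.67%

Realised HPR = (P1 + D1 − P0) / P0 = (95.51 + 2.49 − 84.19) / 84.19 = 13.81 / 84.19 = 16.4034%
MRP = 9.45% − 5.24% = 4.21%
CAPM required = R_f + β·MRP = 5.24% + 1.78 × 4.21% = 12.7338%
α = realised − required = 16.4034% − 12.7338% = +3.67%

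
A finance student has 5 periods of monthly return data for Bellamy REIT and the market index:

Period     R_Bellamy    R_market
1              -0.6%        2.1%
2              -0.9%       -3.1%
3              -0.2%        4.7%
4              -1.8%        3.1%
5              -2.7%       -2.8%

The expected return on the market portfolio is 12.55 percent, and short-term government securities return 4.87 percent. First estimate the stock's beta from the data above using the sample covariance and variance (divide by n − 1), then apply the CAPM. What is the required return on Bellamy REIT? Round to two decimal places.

Mean R_i = (-0.6 − 0.9 − 0.2 − 1.8 − 2.7) / 5 = -1.2400%
Mean R_m = (2.1 − 3.1 + 4.7 + 3.1 − 2.8) / 5 = 0.8000%
Σ(R_i − R̄_i)(R_m − R̄_m) = 7.5300  ⇒  Cov = 7.5300 / 4 = 1.8825
Σ(R_m − R̄_m)² = 50.3600  ⇒  Var(R_m) = 50.3600 / 4 = 12.5900
β = Cov / Var(R_m) = 1.8825 / 12.5900 = 0.1495
MRP = 12.55% − 4.87% = 7.68%
E(R) = R_f + β × MRP = 4.87% + 0.1495 × 7.68% = 6.02%

6.02%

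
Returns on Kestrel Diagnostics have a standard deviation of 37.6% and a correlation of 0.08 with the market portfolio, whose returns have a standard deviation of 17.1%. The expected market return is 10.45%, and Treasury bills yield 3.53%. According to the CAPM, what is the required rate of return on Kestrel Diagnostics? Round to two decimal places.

4.75%

β = ρ × σ_i / σ_m = 0.08 × 37.6% / 17.1% = 0.1759
MRP = 10.45% − 3.53% = 6.92%
E(R) = 3.53% + 0.1759 × 6.92% = 4.75%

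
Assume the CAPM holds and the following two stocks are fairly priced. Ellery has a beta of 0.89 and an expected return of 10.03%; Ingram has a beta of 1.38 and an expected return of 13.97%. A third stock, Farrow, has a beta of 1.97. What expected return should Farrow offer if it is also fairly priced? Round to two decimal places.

18.71%

MRP (SML slope) = (13.97% − 10.03%) / (1.38 − 0.89) = 3.94% / 0.49 = 8.0408%
R_f (intercept) = 10.03% − 0.89 × 8.0408% = 2.8737%
E(R_Farrow) = R_f + β × MRP = 2.8737% + 1.97 × 8.0408% = 18.71%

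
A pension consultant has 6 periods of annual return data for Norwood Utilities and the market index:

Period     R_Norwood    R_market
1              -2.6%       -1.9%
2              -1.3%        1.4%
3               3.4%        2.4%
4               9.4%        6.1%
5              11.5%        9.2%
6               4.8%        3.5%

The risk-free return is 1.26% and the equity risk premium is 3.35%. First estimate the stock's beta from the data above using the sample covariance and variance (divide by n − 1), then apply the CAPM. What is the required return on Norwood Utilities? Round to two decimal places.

5.98%

Mean R_i = (-2.6 − 1.3 + 3.4 + 9.4 + 11.5 + 4.8) / 6 = 4.2000%
Mean R_m = (-1.9 + 1.4 + 2.4 + 6.1 + 9.2 + 3.5) / 6 = 3.4500%
Σ(R_i − R̄_i)(R_m − R̄_m) = 104.2800  ⇒  Cov = 104.2800 / 5 = 20.8560
Σ(R_m − R̄_m)² = 74.0150  ⇒  Var(R_m) = 74.0150 / 5 = 14.8030
β = Cov / Var(R_m) = 20.8560 / 14.8030 = 1.4089
E(R) = R_f + β × MRP = 1.26% + 1.4089 × 3.35% = 5.98%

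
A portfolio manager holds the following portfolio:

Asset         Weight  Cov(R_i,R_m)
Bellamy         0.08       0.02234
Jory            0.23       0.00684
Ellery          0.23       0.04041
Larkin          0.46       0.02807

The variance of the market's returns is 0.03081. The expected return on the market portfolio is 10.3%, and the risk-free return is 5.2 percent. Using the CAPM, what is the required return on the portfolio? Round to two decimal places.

β_Bellamy = 0.02234 / 0.03081 = 0.7251
β_Jory = 0.00684 / 0.03081 = 0.2220
β_Ellery = 0.04041 / 0.03081 = 1.3116
β_Larkin = 0.02807 / 0.03081 = 0.9111
β_P = Σ w_i β_i = 0.08×0.7251 + 0.23×0.2220 + 0.23×1.3116 + 0.46×0.9111 = 0.8298
MRP = 10.3% − 5.2% = 5.10%
E(R_P) = R_f + β_P × MRP = 5.2% + 0.8298 × 5.1% = 9.43%

9.43%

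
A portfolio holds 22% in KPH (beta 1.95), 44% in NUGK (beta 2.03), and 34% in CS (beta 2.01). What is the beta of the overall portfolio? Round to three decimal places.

β_P = Σ w_i β_i = 0.22×1.95 + 0.44×2.03 + 0.34×2.01 = 2.0056

2.006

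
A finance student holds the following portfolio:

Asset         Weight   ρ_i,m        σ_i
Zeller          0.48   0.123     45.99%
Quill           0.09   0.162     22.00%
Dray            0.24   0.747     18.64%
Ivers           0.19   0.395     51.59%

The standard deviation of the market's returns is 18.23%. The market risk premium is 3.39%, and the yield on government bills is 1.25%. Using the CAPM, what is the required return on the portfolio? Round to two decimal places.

β_Zeller = 0.123 × 45.99% / 18.23% = 0.3103
β_Quill = 0.162 × 22.00% / 18.23% = 0.1955
β_Dray = 0.747 × 18.64% / 18.23% = 0.7638
β_Ivers = 0.395 × 51.59% / 18.23% = 1.1178
β_P = Σ w_i β_i = 0.48×0.3103 + 0.09×0.1955 + 0.24×0.7638 + 0.19×1.1178 = 0.5622
E(R_P) = R_f + β_P × MRP = 1.25% + 0.5622 × 3.39% = 3.16%

3.16%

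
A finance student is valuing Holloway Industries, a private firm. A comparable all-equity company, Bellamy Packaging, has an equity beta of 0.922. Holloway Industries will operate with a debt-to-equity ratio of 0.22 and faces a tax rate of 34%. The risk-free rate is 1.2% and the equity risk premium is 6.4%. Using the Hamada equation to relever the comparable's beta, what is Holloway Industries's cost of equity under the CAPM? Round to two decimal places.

β_L = β_U × [1 + (1 − t)(D/E)] = 0.922 × [1 + (1 − 0.34) × 0.22]
    = 0.922 × [1 + 0.66 × 0.22] = 0.922 × 1.1452 = 1.0559
E(R) = R_f + β_L × MRP = 1.2% + 1.0559 × 6.4% = 7.96%

7.96%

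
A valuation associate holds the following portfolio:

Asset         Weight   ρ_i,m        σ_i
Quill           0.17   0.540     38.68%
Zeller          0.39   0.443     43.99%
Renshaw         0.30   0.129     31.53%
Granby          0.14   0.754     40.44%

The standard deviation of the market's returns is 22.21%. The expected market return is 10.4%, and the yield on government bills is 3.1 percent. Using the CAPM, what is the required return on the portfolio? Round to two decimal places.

8.57%

β_Quill = 0.540 × 38.68% / 22.21% = 0.9404
β_Zeller = 0.443 × 43.99% / 22.21% = 0.8774
β_Renshaw = 0.129 × 31.53% / 22.21% = 0.1831
β_Granby = 0.754 × 40.44% / 22.21% = 1.3729
β_P = Σ w_i β_i = 0.17×0.9404 + 0.39×0.8774 + 0.30×0.1831 + 0.14×1.3729 = 0.7492
MRP = 10.4% − 3.1% = 7.30%
E(R_P) = R_f + β_P × MRP = 3.1% + 0.7492 × 7.3% = 8.57%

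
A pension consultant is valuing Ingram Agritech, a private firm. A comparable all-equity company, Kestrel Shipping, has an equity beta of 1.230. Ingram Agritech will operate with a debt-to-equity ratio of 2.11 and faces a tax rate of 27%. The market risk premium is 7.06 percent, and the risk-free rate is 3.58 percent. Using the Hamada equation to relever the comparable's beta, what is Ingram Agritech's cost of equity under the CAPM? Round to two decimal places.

β_L = β_U × [1 + (1 − t)(D/E)] = 1.230 × [1 + (1 − 0.27) × 2.11]
    = 1.230 × [1 + 0.73 × 2.11] = 1.230 × 2.5403 = 3.1246
E(R) = R_f + β_L × MRP = 3.58% + 3.1246 × 7.06% = 25.64%

25.64%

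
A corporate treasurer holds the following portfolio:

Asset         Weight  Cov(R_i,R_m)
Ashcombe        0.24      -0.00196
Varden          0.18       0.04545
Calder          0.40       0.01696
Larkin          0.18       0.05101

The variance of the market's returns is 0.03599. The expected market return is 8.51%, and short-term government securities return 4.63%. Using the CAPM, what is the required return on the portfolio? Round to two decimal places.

β_Ashcombe = -0.00196 / 0.03599 = -0.0545
β_Varden = 0.04545 / 0.03599 = 1.2629
β_Calder = 0.01696 / 0.03599 = 0.4712
β_Larkin = 0.05101 / 0.03599 = 1.4173
β_P = Σ w_i β_i = 0.24×-0.0545 + 0.18×1.2629 + 0.40×0.4712 + 0.18×1.4173 = 0.6578
MRP = 8.51% − 4.63% = 3.88%
E(R_P) = R_f + β_P × MRP = 4.63% + 0.6578 × 3.88% = 7.18%

7.18%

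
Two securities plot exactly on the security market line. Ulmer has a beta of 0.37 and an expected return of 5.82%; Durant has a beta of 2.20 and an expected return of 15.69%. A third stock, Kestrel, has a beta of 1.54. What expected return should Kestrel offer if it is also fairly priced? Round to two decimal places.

MRP (SML slope) = (15.69% − 5.82%) / (2.20 − 0.37) = 9.87% / 1.83 = 5.3934%
R_f (intercept) = 5.82% − 0.37 × 5.3934% = 3.8244%
E(R_Kestrel) = R_f + β × MRP = 3.8244% + 1.54 × 5.3934% = 12.13%

12.13%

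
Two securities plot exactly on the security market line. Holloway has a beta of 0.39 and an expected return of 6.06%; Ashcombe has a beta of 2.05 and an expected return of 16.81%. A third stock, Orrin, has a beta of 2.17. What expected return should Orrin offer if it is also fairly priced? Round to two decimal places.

17.59%

MRP (SML slope) = (16.81% − 6.06%) / (2.05 − 0.39) = 10.75% / 1.66 = 6.4759%
R_f (intercept) = 6.06% − 0.39 × 6.4759% = 3.5344%
E(R_Orrin) = R_f + β × MRP = 3.5344% + 2.17 × 6.4759% = 17.59%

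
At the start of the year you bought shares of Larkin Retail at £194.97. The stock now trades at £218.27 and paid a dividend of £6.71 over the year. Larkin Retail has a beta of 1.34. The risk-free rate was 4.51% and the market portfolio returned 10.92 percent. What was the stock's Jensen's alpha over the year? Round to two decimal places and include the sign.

+2.29%

Realised HPR = (P1 + D1 − P0) / P0 = (218.27 + 6.71 − 194.97) / 194.97 = 30.01 / 194.97 = 15.3921%
MRP = 10.92% − 4.51% = 6.41%
CAPM required = R_f + β·MRP = 4.51% + 1.34 × 6.41% = 13.0994%
α = realised − required = 15.3921% − 13.0994% = +2.29%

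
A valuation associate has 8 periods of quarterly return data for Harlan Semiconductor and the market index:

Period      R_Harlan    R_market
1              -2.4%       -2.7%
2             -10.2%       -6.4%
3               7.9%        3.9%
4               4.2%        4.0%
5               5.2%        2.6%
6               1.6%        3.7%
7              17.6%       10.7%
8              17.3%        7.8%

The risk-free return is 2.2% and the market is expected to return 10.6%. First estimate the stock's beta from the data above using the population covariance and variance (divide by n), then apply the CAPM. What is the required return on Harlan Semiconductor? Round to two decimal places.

16.11%

Mean R_i = (-2.4 − 10.2 + 7.9 + 4.2 + 5.2 + 1.6 + 17.6 + 17.3) / 8 = 5.1500%
Mean R_m = (-2.7 − 6.4 + 3.9 + 4.0 + 2.6 + 3.7 + 10.7 + 7.8) / 8 = 2.9500%
Σ(R_i − R̄_i)(R_m − R̄_m) = 340.5300  ⇒  Cov = 340.5300 / 8 = 42.5663
Σ(R_m − R̄_m)² = 205.6200  ⇒  Var(R_m) = 205.6200 / 8 = 25.7025
β = Cov / Var(R_m) = 42.5663 / 25.7025 = 1.6561
MRP = 10.6% − 2.2% = 8.40%
E(R) = R_f + β × MRP = 2.2% + 1.6561 × 8.4% = 16.11%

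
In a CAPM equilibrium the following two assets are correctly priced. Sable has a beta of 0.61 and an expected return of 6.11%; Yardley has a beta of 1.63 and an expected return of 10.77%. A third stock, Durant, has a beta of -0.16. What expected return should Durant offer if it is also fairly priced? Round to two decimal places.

MRP (SML slope) = (10.77% − 6.11%) / (1.63 − 0.61) = 4.66% / 1.02 = 4.5686%
R_f (intercept) = 6.11% − 0.61 × 4.5686% = 3.3232%
E(R_Durant) = R_f + β × MRP = 3.3232% + -0.16 × 4.5686% = 2.59%

2.59%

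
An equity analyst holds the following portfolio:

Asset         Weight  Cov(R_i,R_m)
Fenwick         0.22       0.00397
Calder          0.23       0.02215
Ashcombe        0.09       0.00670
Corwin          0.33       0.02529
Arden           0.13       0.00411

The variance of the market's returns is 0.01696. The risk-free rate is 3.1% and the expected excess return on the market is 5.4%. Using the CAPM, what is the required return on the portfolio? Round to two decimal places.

8.02%

β_Fenwick = 0.00397 / 0.01696 = 0.2341
β_Calder = 0.02215 / 0.01696 = 1.3060
β_Ashcombe = 0.00670 / 0.01696 = 0.3950
β_Corwin = 0.02529 / 0.01696 = 1.4912
β_Arden = 0.00411 / 0.01696 = 0.2423
β_P = Σ w_i β_i = 0.22×0.2341 + 0.23×1.3060 + 0.09×0.3950 + 0.33×1.4912 + 0.13×0.2423 = 0.9110
E(R_P) = R_f + β_P × MRP = 3.1% + 0.9110 × 5.4% = 8.02%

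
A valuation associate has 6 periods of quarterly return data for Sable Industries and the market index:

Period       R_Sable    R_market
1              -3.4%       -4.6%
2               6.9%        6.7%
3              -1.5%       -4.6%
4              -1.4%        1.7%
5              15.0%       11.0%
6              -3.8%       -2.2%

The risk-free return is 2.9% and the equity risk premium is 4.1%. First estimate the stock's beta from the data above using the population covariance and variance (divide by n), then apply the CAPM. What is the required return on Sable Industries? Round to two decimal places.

7.37%

Mean R_i = (-3.4 + 6.9 − 1.5 − 1.4 + 15.0 − 3.8) / 6 = 1.9667%
Mean R_m = (-4.6 + 6.7 − 4.6 + 1.7 + 11.0 − 2.2) / 6 = 1.3333%
Σ(R_i − R̄_i)(R_m − R̄_m) = 224.0167  ⇒  Cov = 224.0167 / 6 = 37.3361
Σ(R_m − R̄_m)² = 205.2733  ⇒  Var(R_m) = 205.2733 / 6 = 34.2122
β = Cov / Var(R_m) = 37.3361 / 34.2122 = 1.0913
E(R) = R_f + β × MRP = 2.9% + 1.0913 × 4.1% = 7.37%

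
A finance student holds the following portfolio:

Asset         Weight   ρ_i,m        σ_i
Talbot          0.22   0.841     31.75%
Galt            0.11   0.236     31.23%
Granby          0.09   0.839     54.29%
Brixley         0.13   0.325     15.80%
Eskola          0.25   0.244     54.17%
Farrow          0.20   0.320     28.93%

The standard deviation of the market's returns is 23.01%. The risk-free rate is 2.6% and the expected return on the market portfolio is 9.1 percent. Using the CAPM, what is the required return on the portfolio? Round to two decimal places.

7.29%

β_Talbot = 0.841 × 31.75% / 23.01% = 1.1604
β_Galt = 0.236 × 31.23% / 23.01% = 0.3203
β_Granby = 0.839 × 54.29% / 23.01% = 1.9795
β_Brixley = 0.325 × 15.80% / 23.01% = 0.2232
β_Eskola = 0.244 × 54.17% / 23.01% = 0.5744
β_Farrow = 0.320 × 28.93% / 23.01% = 0.4023
β_P = Σ w_i β_i = 0.22×1.1604 + 0.11×0.3203 + 0.09×1.9795 + 0.13×0.2232 + 0.25×0.5744 + 0.20×0.4023 = 0.7218
MRP = 9.1% − 2.6% = 6.50%
E(R_P) = R_f + β_P × MRP = 2.6% + 0.7218 × 6.5% = 7.29%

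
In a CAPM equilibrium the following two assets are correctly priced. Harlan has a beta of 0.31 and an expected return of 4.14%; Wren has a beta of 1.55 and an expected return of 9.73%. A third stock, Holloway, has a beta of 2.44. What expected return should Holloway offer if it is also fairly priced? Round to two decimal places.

MRP (SML slope) = (9.73% − 4.14%) / (1.55 − 0.31) = 5.59% / 1.24 = 4.5081%
R_f (intercept) = 4.14% − 0.31 × 4.5081% = 2.7425%
E(R_Holloway) = R_f + β × MRP = 2.7425% + 2.44 × 4.5081% = 13.74%

13.74%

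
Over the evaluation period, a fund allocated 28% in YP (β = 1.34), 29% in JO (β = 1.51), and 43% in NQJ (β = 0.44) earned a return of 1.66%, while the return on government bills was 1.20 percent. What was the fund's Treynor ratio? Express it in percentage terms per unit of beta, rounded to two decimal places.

0.46%

β_P = 0.28×1.34 + 0.29×1.51 + 0.43×0.44 = 1.0023
Treynor = (R_P − R_f) / β_P = (1.66% − 1.20%) / 1.0023 = 0.46% / 1.0023 = 0.46%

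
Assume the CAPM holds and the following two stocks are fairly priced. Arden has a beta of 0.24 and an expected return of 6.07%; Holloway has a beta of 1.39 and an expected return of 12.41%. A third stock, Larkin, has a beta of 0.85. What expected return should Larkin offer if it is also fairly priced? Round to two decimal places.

MRP (SML slope) = (12.41% − 6.07%) / (1.39 − 0.24) = 6.34% / 1.15 = 5.5130%
R_f (intercept) = 6.07% − 0.24 × 5.5130% = 4.7469%
E(R_Larkin) = R_f + β × MRP = 4.7469% + 0.85 × 5.5130% = 9.43%

9.43%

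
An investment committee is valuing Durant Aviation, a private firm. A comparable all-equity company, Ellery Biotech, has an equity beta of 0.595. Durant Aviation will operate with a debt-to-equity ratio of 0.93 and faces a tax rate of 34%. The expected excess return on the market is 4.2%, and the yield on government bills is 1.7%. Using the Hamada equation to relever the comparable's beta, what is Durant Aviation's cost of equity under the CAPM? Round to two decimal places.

β_L = β_U × [1 + (1 − t)(D/E)] = 0.595 × [1 + (1 − 0.34) × 0.93]
    = 0.595 × [1 + 0.66 × 0.93] = 0.595 × 1.6138 = 0.9602
E(R) = R_f + β_L × MRP = 1.7% + 0.9602 × 4.2% = 5.73%

5.73%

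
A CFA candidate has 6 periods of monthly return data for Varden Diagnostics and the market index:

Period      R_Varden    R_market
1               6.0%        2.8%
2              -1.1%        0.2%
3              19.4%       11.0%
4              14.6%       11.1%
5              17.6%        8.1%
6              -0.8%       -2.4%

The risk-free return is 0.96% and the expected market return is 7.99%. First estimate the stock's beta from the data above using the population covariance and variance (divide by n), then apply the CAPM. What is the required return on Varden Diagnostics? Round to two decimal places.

Mean R_i = (6.0 − 1.1 + 19.4 + 14.6 + 17.6 − 0.8) / 6 = 9.2833%
Mean R_m = (2.8 + 0.2 + 11.0 + 11.1 + 8.1 − 2.4) / 6 = 5.1333%
Σ(R_i − R̄_i)(R_m − R̄_m) = 250.5933  ⇒  Cov = 250.5933 / 6 = 41.7656
Σ(R_m − R̄_m)² = 165.3533  ⇒  Var(R_m) = 165.3533 / 6 = 27.5589
β = Cov / Var(R_m) = 41.7656 / 27.5589 = 1.5155
MRP = 7.99% − 0.96% = 7.03%
E(R) = R_f + β × MRP = 0.96% + 1.5155 × 7.03% = 11.61%

11.61%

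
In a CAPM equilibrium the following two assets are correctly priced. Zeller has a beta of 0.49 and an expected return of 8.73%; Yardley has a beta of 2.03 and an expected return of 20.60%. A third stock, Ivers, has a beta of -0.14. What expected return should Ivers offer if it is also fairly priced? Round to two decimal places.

3.87%

MRP (SML slope) = (20.60% − 8.73%) / (2.03 − 0.49) = 11.87% / 1.54 = 7.7078%
R_f (intercept) = 8.73% − 0.49 × 7.7078% = 4.9532%
E(R_Ivers) = R_f + β × MRP = 4.9532% + -0.14 × 7.7078% = 3.87%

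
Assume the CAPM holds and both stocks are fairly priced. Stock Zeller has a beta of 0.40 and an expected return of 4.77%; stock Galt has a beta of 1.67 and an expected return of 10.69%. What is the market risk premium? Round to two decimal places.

4.66%

Both satisfy E(R) = R_f + β·MRP, so the slope of the SML is
MRP = (10.69% − 4.77%) / (1.67 − 0.40) = 5.92% / 1.27 = 4.6614%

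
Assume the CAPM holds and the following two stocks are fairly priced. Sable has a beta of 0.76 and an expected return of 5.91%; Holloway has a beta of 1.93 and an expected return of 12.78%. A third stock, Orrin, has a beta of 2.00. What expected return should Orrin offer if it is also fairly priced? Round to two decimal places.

13.19%

MRP (SML slope) = (12.78% − 5.91%) / (1.93 − 0.76) = 6.87% / 1.17 = 5.8718%
R_f (intercept) = 5.91% − 0.76 × 5.8718% = 1.4474%
E(R_Orrin) = R_f + β × MRP = 1.4474% + 2.00 × 5.8718% = 13.19%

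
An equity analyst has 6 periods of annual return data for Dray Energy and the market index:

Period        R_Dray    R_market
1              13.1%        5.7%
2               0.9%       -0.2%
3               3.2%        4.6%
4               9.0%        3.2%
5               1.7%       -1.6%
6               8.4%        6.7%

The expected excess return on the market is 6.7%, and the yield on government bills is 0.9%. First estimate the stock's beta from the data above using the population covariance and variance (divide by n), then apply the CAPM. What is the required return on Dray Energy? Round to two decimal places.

8.25%

Mean R_i = (13.1 + 0.9 + 3.2 + 9.0 + 1.7 + 8.4) / 6 = 6.0500%
Mean R_m = (5.7 − 0.2 + 4.6 + 3.2 − 1.6 + 6.7) / 6 = 3.0667%
Σ(R_i − R̄_i)(R_m − R̄_m) = 60.2500  ⇒  Cov = 60.2500 / 6 = 10.0417
Σ(R_m − R̄_m)² = 54.9533  ⇒  Var(R_m) = 54.9533 / 6 = 9.1589
β = Cov / Var(R_m) = 10.0417 / 9.1589 = 1.0964
E(R) = R_f + β × MRP = 0.9% + 1.0964 × 6.7% = 8.25%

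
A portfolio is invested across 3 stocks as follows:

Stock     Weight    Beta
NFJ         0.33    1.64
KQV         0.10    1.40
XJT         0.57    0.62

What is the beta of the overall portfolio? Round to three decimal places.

β_P = Σ w_i β_i = 0.33×1.64 + 0.10×1.40 + 0.57×0.62 = 1.0346

1.035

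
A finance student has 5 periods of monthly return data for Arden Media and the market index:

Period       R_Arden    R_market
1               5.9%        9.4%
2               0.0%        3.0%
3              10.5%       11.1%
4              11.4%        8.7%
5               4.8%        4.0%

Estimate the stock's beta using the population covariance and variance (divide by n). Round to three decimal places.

Mean R_i = (5.9 + 0.0 + 10.5 + 11.4 + 4.8) / 5 = 6.5200%
Mean R_m = (9.4 + 3.0 + 11.1 + 8.7 + 4.0) / 5 = 7.2400%
Σ(R_i − R̄_i)(R_m − R̄_m) = 54.3660  ⇒  Cov = 54.3660 / 5 = 10.8732
Σ(R_m − R̄_m)² = 50.1720  ⇒  Var(R_m) = 50.1720 / 5 = 10.0344
β = Cov / Var(R_m) = 10.8732 / 10.0344 = 1.0836

1.084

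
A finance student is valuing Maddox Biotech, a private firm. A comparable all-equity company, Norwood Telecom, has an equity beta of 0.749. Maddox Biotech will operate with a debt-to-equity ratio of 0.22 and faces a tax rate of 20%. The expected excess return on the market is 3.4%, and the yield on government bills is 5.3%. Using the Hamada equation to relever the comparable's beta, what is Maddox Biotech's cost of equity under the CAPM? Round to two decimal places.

8.29%

β_L = β_U × [1 + (1 − t)(D/E)] = 0.749 × [1 + (1 − 0.20) × 0.22]
    = 0.749 × [1 + 0.80 × 0.22] = 0.749 × 1.1760 = 0.8808
E(R) = R_f + β_L × MRP = 5.3% + 0.8808 × 3.4% = 8.29%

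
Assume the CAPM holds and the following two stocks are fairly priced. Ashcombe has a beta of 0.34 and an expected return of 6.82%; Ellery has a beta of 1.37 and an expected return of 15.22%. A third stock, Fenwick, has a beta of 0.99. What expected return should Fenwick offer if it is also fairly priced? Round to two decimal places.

MRP (SML slope) = (15.22% − 6.82%) / (1.37 − 0.34) = 8.40% / 1.03 = 8.1553%
R_f (intercept) = 6.82% − 0.34 × 8.1553% = 4.0472%
E(R_Fenwick) = R_f + β × MRP = 4.0472% + 0.99 × 8.1553% = 12.12%

12.12%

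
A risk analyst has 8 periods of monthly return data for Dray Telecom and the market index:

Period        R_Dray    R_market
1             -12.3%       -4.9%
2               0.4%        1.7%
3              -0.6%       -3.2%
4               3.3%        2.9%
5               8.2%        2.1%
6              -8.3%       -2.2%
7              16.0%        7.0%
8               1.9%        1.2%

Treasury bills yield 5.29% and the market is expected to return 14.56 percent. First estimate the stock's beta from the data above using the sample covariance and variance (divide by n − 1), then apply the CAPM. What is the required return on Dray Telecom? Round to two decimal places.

Mean R_i = (-12.3 + 0.4 − 0.6 + 3.3 + 8.2 − 8.3 + 16.0 + 1.9) / 8 = 1.0750%
Mean R_m = (-4.9 + 1.7 − 3.2 + 2.9 + 2.1 − 2.2 + 7.0 + 1.2) / 8 = 0.5750%
Σ(R_i − R̄_i)(R_m − R̄_m) = 217.2550  ⇒  Cov = 217.2550 / 7 = 31.0364
Σ(R_m − R̄_m)² = 102.5950  ⇒  Var(R_m) = 102.5950 / 7 = 14.6564
β = Cov / Var(R_m) = 31.0364 / 14.6564 = 2.1176
MRP = 14.56% − 5.29% = 9.27%
E(R) = R_f + β × MRP = 5.29% + 2.1176 × 9.27% = 24.92%

24.92%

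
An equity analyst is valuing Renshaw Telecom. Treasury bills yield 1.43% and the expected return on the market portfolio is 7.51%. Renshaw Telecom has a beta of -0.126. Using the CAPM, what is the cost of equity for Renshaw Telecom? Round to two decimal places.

Market risk premium = E(R_m) − R_f = 7.51% − 1.43% = 6.08%
E(R) = R_f + β × MRP = 1.43% + -0.126 × 6.08% = 0.66%

0.66%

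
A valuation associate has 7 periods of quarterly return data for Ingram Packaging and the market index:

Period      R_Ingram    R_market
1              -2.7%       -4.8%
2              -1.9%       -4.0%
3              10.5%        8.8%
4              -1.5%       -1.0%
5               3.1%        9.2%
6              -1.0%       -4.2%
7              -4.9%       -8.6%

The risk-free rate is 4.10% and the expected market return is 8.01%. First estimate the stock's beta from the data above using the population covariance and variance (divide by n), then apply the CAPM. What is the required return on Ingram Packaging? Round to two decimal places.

Mean R_i = (-2.7 − 1.9 + 10.5 − 1.5 + 3.1 − 1.0 − 4.9) / 7 = 0.2286%
Mean R_m = (-4.8 − 4.0 + 8.8 − 1.0 + 9.2 − 4.2 − 8.6) / 7 = -0.6571%
Σ(R_i − R̄_i)(R_m − R̄_m) = 190.3714  ⇒  Cov = 190.3714 / 7 = 27.1959
Σ(R_m − R̄_m)² = 290.6971  ⇒  Var(R_m) = 290.6971 / 7 = 41.5282
β = Cov / Var(R_m) = 27.1959 / 41.5282 = 0.6549
MRP = 8.01% − 4.10% = 3.91%
E(R) = R_f + β × MRP = 4.10% + 0.6549 × 3.91% = 6.66%

6.66%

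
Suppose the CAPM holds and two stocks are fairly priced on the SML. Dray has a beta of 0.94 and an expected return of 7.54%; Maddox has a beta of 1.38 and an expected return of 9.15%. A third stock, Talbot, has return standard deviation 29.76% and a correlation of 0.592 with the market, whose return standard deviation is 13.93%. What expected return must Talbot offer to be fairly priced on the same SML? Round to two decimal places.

8.73%

MRP = (9.15% − 7.54%) / (1.38 − 0.94) = 3.6591%
R_f = 7.54% − 0.94 × 3.6591% = 4.1004%
β_Talbot = ρ·σ_i/σ_m = 0.592 × 29.76 / 13.93 = 1.2647
E(R_Talbot) = R_f + β × MRP = 4.1004% + 1.2647 × 3.6591% = 8.73%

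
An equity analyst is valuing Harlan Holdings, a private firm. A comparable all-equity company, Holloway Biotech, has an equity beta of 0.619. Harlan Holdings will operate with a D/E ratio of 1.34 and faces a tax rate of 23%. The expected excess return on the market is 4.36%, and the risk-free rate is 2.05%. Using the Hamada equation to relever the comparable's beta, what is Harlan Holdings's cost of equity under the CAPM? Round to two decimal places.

7.53%

β_L = β_U × [1 + (1 − t)(D/E)] = 0.619 × [1 + (1 − 0.23) × 1.34]
    = 0.619 × [1 + 0.77 × 1.34] = 0.619 × 2.0318 = 1.2577
E(R) = R_f + β_L × MRP = 2.05% + 1.2577 × 4.36% = 7.53%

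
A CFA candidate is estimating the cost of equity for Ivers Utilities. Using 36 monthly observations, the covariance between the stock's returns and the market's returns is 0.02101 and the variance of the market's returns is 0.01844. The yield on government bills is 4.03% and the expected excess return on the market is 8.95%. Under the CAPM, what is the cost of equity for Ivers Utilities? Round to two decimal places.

β = Cov(R_i, R_m) / Var(R_m) = 0.02101 / 0.01844 = 1.1394
E(R) = R_f + β × MRP = 4.03% + 1.1394 × 8.95% = 14.23%

14.23%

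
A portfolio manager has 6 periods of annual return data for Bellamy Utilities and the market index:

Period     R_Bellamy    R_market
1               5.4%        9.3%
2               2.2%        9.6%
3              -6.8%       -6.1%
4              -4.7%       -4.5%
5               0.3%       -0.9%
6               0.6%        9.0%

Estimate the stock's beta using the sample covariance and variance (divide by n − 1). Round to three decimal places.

0.539

Mean R_i = (5.4 + 2.2 − 6.8 − 4.7 + 0.3 + 0.6) / 6 = -0.5000%
Mean R_m = (9.3 + 9.6 − 6.1 − 4.5 − 0.9 + 9.0) / 6 = 2.7333%
Σ(R_i − R̄_i)(R_m − R̄_m) = 147.3000  ⇒  Cov = 147.3000 / 5 = 29.4600
Σ(R_m − R̄_m)² = 273.0933  ⇒  Var(R_m) = 273.0933 / 5 = 54.6187
β = Cov / Var(R_m) = 29.4600 / 54.6187 = 0.5394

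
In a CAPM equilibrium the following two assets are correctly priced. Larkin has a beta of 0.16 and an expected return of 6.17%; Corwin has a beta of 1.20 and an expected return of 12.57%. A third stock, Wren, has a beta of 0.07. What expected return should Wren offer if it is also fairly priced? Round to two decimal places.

5.62%

MRP (SML slope) = (12.57% − 6.17%) / (1.20 − 0.16) = 6.40% / 1.04 = 6.1538%
R_f (intercept) = 6.17% − 0.16 × 6.1538% = 5.1854%
E(R_Wren) = R_f + β × MRP = 5.1854% + 0.07 × 6.1538% = 5.62%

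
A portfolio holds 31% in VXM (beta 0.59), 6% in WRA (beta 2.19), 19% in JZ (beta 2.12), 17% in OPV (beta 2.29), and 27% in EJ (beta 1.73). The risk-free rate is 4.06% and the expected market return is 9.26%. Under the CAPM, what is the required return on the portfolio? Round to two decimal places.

β_P = Σ w_i β_i = 0.31×0.59 + 0.06×2.19 + 0.19×2.12 + 0.17×2.29 + 0.27×1.73 = 1.5735
MRP = 9.26% − 4.06% = 5.20%
E(R_P) = R_f + β_P × MRP = 4.06% + 1.5735 × 5.20% = 12.24%

12.24%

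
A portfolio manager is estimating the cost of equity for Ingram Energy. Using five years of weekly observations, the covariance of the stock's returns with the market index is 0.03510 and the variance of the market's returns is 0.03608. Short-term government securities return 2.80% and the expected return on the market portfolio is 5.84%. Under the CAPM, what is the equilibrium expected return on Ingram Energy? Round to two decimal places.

5.76%

β = Cov(R_i, R_m) / Var(R_m) = 0.03510 / 0.03608 = 0.9728
MRP = 5.84% − 2.80% = 3.04%
E(R) = R_f + β × MRP = 2.80% + 0.9728 × 3.04% = 5.76%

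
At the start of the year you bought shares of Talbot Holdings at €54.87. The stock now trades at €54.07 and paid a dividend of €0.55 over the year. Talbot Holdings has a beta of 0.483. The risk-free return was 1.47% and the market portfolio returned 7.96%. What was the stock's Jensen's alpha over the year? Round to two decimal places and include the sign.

Realised HPR = (P1 + D1 − P0) / P0 = (54.07 + 0.55 − 54.87) / 54.87 = -0.25 / 54.87 = -0.4556%
MRP = 7.96% − 1.47% = 6.49%
CAPM required = R_f + β·MRP = 1.47% + 0.483 × 6.49% = 4.60467%
α = realised − required = -0.4556% − 4.60467% = -5.06%

-5.06%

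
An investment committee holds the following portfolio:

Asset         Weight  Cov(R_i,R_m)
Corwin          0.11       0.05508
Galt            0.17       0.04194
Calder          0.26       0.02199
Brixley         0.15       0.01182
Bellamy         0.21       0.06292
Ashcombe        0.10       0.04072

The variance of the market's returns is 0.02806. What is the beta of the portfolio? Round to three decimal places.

β_Corwin = 0.05508 / 0.02806 = 1.9629
β_Galt = 0.04194 / 0.02806 = 1.4947
β_Calder = 0.02199 / 0.02806 = 0.7837
β_Brixley = 0.01182 / 0.02806 = 0.4212
β_Bellamy = 0.06292 / 0.02806 = 2.2423
β_Ashcombe = 0.04072 / 0.02806 = 1.4512
β_P = Σ w_i β_i = 0.11×1.9629 + 0.17×1.4947 + 0.26×0.7837 + 0.15×0.4212 + 0.21×2.2423 + 0.10×1.4512 = 1.3530

1.353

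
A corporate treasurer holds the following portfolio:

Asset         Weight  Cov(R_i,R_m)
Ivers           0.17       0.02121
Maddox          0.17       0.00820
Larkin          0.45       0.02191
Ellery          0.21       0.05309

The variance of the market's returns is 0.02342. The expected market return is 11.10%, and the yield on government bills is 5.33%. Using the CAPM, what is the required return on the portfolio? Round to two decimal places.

11.74%

β_Ivers = 0.02121 / 0.02342 = 0.9056
β_Maddox = 0.00820 / 0.02342 = 0.3501
β_Larkin = 0.02191 / 0.02342 = 0.9355
β_Ellery = 0.05309 / 0.02342 = 2.2669
β_P = Σ w_i β_i = 0.17×0.9056 + 0.17×0.3501 + 0.45×0.9355 + 0.21×2.2669 = 1.1105
MRP = 11.10% − 5.33% = 5.77%
E(R_P) = R_f + β_P × MRP = 5.33% + 1.1105 × 5.77% = 11.74%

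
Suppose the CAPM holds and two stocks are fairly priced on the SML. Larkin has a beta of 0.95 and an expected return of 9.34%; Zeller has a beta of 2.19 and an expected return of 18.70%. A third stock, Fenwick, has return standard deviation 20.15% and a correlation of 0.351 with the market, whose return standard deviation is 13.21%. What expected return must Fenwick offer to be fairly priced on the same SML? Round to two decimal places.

MRP = (18.70% − 9.34%) / (2.19 − 0.95) = 7.5484%
R_f = 9.34% − 0.95 × 7.5484% = 2.1690%
β_Fenwick = ρ·σ_i/σ_m = 0.351 × 20.15 / 13.21 = 0.5354
E(R_Fenwick) = R_f + β × MRP = 2.1690% + 0.5354 × 7.5484% = 6.21%

6.21%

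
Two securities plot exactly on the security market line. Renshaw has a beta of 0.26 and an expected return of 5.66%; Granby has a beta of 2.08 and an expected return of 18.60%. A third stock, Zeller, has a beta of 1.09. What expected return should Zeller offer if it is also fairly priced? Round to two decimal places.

11.56%

MRP (SML slope) = (18.60% − 5.66%) / (2.08 − 0.26) = 12.94% / 1.82 = 7.1099%
R_f (intercept) = 5.66% − 0.26 × 7.1099% = 3.8114%
E(R_Zeller) = R_f + β × MRP = 3.8114% + 1.09 × 7.1099% = 11.56%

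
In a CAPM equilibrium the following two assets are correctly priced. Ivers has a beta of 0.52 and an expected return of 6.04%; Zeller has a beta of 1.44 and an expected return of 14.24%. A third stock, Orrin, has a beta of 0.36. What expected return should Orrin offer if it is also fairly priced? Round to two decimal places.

MRP (SML slope) = (14.24% − 6.04%) / (1.44 − 0.52) = 8.20% / 0.92 = 8.9130%
R_f (intercept) = 6.04% − 0.52 × 8.9130% = 1.4052%
E(R_Orrin) = R_f + β × MRP = 1.4052% + 0.36 × 8.9130% = 4.61%

4.61%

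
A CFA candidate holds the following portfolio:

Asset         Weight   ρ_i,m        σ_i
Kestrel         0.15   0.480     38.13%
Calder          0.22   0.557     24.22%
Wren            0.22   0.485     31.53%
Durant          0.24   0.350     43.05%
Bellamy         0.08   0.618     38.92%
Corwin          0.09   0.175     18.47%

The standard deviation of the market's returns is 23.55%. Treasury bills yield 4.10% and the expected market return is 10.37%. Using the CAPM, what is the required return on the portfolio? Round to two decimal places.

8.07%

β_Kestrel = 0.480 × 38.13% / 23.55% = 0.7772
β_Calder = 0.557 × 24.22% / 23.55% = 0.5728
β_Wren = 0.485 × 31.53% / 23.55% = 0.6493
β_Durant = 0.350 × 43.05% / 23.55% = 0.6398
β_Bellamy = 0.618 × 38.92% / 23.55% = 1.0213
β_Corwin = 0.175 × 18.47% / 23.55% = 0.1373
β_P = Σ w_i β_i = 0.15×0.7772 + 0.22×0.5728 + 0.22×0.6493 + 0.24×0.6398 + 0.08×1.0213 + 0.09×0.1373 = 0.6331
MRP = 10.37% − 4.10% = 6.27%
E(R_P) = R_f + β_P × MRP = 4.10% + 0.6331 × 6.27% = 8.07%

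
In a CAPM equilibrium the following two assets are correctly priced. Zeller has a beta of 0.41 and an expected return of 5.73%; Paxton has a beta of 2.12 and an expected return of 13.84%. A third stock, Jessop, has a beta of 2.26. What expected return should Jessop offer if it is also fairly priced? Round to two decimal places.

MRP (SML slope) = (13.84% − 5.73%) / (2.12 − 0.41) = 8.11% / 1.71 = 4.7427%
R_f (intercept) = 5.73% − 0.41 × 4.7427% = 3.7855%
E(R_Jessop) = R_f + β × MRP = 3.7855% + 2.26 × 4.7427% = 14.50%

14.50%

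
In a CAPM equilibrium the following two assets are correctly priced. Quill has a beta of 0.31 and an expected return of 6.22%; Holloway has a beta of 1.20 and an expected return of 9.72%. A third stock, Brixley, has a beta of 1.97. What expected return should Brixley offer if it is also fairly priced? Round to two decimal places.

MRP (SML slope) = (9.72% − 6.22%) / (1.20 − 0.31) = 3.50% / 0.89 = 3.9326%
R_f (intercept) = 6.22% − 0.31 × 3.9326% = 5.0009%
E(R_Brixley) = R_f + β × MRP = 5.0009% + 1.97 × 3.9326% = 12.75%

12.75%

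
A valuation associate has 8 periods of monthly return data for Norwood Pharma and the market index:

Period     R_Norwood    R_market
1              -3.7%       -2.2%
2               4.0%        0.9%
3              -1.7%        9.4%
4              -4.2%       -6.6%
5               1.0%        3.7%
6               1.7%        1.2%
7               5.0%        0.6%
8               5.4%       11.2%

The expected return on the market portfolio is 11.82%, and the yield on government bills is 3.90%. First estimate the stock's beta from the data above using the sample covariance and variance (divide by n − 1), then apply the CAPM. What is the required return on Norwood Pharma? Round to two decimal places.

6.43%

Mean R_i = (-3.7 + 4.0 − 1.7 − 4.2 + 1.0 + 1.7 + 5.0 + 5.4) / 8 = 0.9375%
Mean R_m = (-2.2 + 0.9 + 9.4 − 6.6 + 3.7 + 1.2 + 0.6 + 11.2) / 8 = 2.2750%
Σ(R_i − R̄_i)(R_m − R̄_m) = 75.6375  ⇒  Cov = 75.6375 / 7 = 10.8054
Σ(R_m − R̄_m)² = 237.0950  ⇒  Var(R_m) = 237.0950 / 7 = 33.8707
β = Cov / Var(R_m) = 10.8054 / 33.8707 = 0.3190
MRP = 11.82% − 3.90% = 7.92%
E(R) = R_f + β × MRP = 3.90% + 0.3190 × 7.92% = 6.43%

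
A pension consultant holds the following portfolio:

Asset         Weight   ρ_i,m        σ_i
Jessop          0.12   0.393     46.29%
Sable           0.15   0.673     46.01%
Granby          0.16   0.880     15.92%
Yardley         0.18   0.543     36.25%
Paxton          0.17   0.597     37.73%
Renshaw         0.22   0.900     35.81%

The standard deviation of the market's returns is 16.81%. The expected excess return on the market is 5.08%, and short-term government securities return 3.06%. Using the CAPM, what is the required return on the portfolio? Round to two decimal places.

β_Jessop = 0.393 × 46.29% / 16.81% = 1.0822
β_Sable = 0.673 × 46.01% / 16.81% = 1.8420
β_Granby = 0.880 × 15.92% / 16.81% = 0.8334
β_Yardley = 0.543 × 36.25% / 16.81% = 1.1710
β_Paxton = 0.597 × 37.73% / 16.81% = 1.3400
β_Renshaw = 0.900 × 35.81% / 16.81% = 1.9173
β_P = Σ w_i β_i = 0.12×1.0822 + 0.15×1.8420 + 0.16×0.8334 + 0.18×1.1710 + 0.17×1.3400 + 0.22×1.9173 = 1.3999
E(R_P) = R_f + β_P × MRP = 3.06% + 1.3999 × 5.08% = 10.17%

10.17%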